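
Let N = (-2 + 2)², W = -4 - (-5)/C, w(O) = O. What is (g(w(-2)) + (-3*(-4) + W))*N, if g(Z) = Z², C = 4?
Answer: 0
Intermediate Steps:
W = -11/4 (W = -4 - (-5)/4 = -4 - 1*(-5/4) = -4 + 5/4 = -11/4 ≈ -2.7500)
N = 0 (N = 0² = 0)
(g(w(-2)) + (-3*(-4) + W))*N = ((-2)² + (-3*(-4) - 11/4))*0 = (4 + (12 - 11/4))*0 = (4 + 37/4)*0 = (53/4)*0 = 0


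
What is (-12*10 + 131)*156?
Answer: 1716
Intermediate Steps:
(-12*10 + 131)*156 = (-120 + 131)*156 = 11*156 = 1716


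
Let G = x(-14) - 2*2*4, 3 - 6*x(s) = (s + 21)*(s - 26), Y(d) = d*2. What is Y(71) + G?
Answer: 1039/6 ≈ 173.17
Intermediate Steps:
Y(d) = 2*d
x(s) = ½ - (-26 + s)*(21 + s)/6 (x(s) = ½ - (s + 21)*(s - 26)/6 = ½ - (21 + s)*(-26 + s)/6 = ½ - (-26 + s)*(21 + s)/6)
G = 187/6 (G = (183/2 - ⅙*(-14)² + (⅚)*(-14)) - 2*2*4 = (183/2 - ⅙*196 - 35/3) - 4*4 = (183/2 - 98/3 - 35/3) - 16 = 283/6 - 16 = 187/6 ≈ 31.167)
Y(71) + G = 2*71 + 187/6 = 142 + 187/6 = 1039/6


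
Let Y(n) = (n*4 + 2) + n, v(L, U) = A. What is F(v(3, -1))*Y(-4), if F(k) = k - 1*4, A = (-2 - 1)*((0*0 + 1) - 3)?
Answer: -36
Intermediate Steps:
A = 6 (A = -3*((0 + 1) - 3) = -3*(1 - 3) = -3*(-2) = 6)
v(L, U) = 6
F(k) = -4 + k (F(k) = k - 4 = -4 + k)
Y(n) = 2 + 5*n (Y(n) = (4*n + 2) + n = (2 + 4*n) + n = 2 + 5*n)
F(v(3, -1))*Y(-4) = (-4 + 6)*(2 + 5*(-4)) = 2*(2 - 20) = 2*(-18) = -36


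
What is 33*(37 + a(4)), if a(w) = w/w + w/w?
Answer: 1287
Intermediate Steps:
a(w) = 2 (a(w) = 1 + 1 = 2)
33*(37 + a(4)) = 33*(37 + 2) = 33*39 = 1287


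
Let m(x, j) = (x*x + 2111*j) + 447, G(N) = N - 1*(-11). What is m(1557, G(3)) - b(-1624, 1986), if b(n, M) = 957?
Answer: 2453293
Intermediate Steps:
G(N) = 11 + N (G(N) = N + 11 = 11 + N)
m(x, j) = 447 + x² + 2111*j (m(x, j) = (x² + 2111*j) + 447 = 447 + x² + 2111*j)
m(1557, G(3)) - b(-1624, 1986) = (447 + 1557² + 2111*(11 + 3)) - 1*957 = (447 + 2424249 + 2111*14) - 957 = (447 + 2424249 + 29554) - 957 = 2454250 - 957 = 2453293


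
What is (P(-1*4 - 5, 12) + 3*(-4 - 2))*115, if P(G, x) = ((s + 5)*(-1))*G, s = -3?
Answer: 0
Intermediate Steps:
P(G, x) = -2*G (P(G, x) = ((-3 + 5)*(-1))*G = (2*(-1))*G = -2*G)
(P(-1*4 - 5, 12) + 3*(-4 - 2))*115 = (-2*(-1*4 - 5) + 3*(-4 - 2))*115 = (-2*(-4 - 5) + 3*(-6))*115 = (-2*(-9) - 18)*115 = (18 - 18)*115 = 0*115 = 0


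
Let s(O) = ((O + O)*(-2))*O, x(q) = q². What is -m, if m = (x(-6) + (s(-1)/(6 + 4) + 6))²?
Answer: -43264/25 ≈ -1730.6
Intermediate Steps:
s(O) = -4*O² (s(O) = ((2*O)*(-2))*O = (-4*O)*O = -4*O²)
m = 43264/25 (m = ((-6)² + ((-4*(-1)²)/(6 + 4) + 6))² = (36 + ((-4*1)/10 + 6))² = (36 + ((⅒)*(-4) + 6))² = (36 + (-⅖ + 6))² = (36 + 28/5)² = (208/5)² = 43264/25 ≈ 1730.6)
-m = -1*43264/25 = -43264/25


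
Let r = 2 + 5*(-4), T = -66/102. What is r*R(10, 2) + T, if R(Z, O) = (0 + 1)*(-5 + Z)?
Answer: -1541/17 ≈ -90.647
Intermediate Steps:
R(Z, O) = -5 + Z (R(Z, O) = 1*(-5 + Z) = -5 + Z)
T = -11/17 (T = -66*1/102 = -11/17 ≈ -0.64706)
r = -18 (r = 2 - 20 = -18)
r*R(10, 2) + T = -18*(-5 + 10) - 11/17 = -18*5 - 11/17 = -90 - 11/17 = -1541/17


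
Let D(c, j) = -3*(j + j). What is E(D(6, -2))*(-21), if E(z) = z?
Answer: -252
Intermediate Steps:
D(c, j) = -6*j
E(D(6, -2))*(-21) = -6*(-2)*(-21) = 12*(-21) = -252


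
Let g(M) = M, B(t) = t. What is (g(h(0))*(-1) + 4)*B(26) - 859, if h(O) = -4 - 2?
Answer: -599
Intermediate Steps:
h(O) = -6
(g(h(0))*(-1) + 4)*B(26) - 859 = (-6*(-1) + 4)*26 - 859 = (6 + 4)*26 - 859 = 10*26 - 859 = 260 - 859 = -599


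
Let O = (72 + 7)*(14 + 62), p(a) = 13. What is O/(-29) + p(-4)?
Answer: -5627/29 ≈ -194.03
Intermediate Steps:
O = 6004 (O = 79*76 = 6004)
O/(-29) + p(-4) = 6004/(-29) + 13 = -1/29*6004 + 13 = -6004/29 + 13 = -5627/29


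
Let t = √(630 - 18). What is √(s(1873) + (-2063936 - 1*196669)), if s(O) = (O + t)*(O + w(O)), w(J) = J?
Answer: √(4755653 + 22476*√17) ≈ 2201.9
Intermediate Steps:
t = 6*√17 (t = √612 = 6*√17 ≈ 24.739)
s(O) = 2*O*(O + 6*√17) (s(O) = (O + 6*√17)*(O + O) = (O + 6*√17)*(2*O) = 2*O*(O + 6*√17))
√(s(1873) + (-2063936 - 1*196669)) = √(2*1873*(1873 + 6*√17) + (-2063936 - 1*196669)) = √((7016258 + 22476*√17) + (-2063936 - 196669)) = √((7016258 + 22476*√17) - 2260605) = √(4755653 + 22476*√17)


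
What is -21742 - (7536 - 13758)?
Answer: -15520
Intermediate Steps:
-21742 - (7536 - 13758) = -21742 - 1*(-6222) = -21742 + 6222 = -15520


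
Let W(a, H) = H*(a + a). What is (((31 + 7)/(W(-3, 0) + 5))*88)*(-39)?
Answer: -130416/5 ≈ -26083.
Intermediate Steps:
W(a, H) = 2*H*a (W(a, H) = H*(2*a) = 2*H*a)
(((31 + 7)/(W(-3, 0) + 5))*88)*(-39) = (((31 + 7)/(2*0*(-3) + 5))*88)*(-39) = ((38/(0 + 5))*88)*(-39) = ((38/5)*88)*(-39) = (3344/5)*(-39) = -130416/5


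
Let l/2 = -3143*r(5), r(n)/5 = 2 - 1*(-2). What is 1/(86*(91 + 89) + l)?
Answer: -1/110240 ≈ -9.0711e-6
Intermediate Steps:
r(n) = 20 (r(n) = 5*(2 - 1*(-2)) = 5*(2 + 2) = 5*4 = 20)
l = -125720 (l = 2*(-3143*20) = 2*(-62860) = -125720)
1/(86*(91 + 89) + l) = 1/(86*(91 + 89) - 125720) = 1/(86*180 - 125720) = 1/(15480 - 125720) = 1/(-110240) = -1/110240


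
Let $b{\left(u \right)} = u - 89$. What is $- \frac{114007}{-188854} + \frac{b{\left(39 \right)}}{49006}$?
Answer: $\frac{2788792171}{4627489562} \approx 0.60266$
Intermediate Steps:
$b{\left(u \right)} = -89 + u$
$- \frac{114007}{-188854} + \frac{b{\left(39 \right)}}{49006} = - \frac{114007}{-188854} + \frac{-89 + 39}{49006} = \left(-114007\right) \left(- \frac{1}{188854}\right) - \frac{25}{24503} = \frac{114007}{188854} - \frac{25}{24503} = \frac{2788792171}{4627489562}$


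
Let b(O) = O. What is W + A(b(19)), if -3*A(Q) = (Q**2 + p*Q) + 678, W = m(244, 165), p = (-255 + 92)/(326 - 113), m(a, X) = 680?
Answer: 216310/639 ≈ 338.51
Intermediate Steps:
p = -163/213 ≈ -0.76526
W = 680
A(Q) = -226 - Q**2/3 + 163*Q/639 (A(Q) = -((Q**2 - 163*Q/213) + 678)/3 = -(678 + Q**2 - 163*Q/213)/3 = -226 - Q**2/3 + 163*Q/639)
W + A(b(19)) = 680 + (-226 - 1/3*19**2 + (163/639)*19) = 680 + (-226 - 1/3*361 + 3097/639) = 680 + (-226 - 361/3 + 3097/639) = 680 - 218210/639 = 216310/639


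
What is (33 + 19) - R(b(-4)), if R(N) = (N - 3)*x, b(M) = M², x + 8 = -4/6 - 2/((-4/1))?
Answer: 949/6 ≈ 158.17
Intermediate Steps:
x = -49/6 (x = -8 + (-4/6 - 2/((-4/1))) = -8 + (-4*⅙ - 2/((-4*1))) = -8 + (-⅔ - 2/(-4)) = -8 + (-⅔ - 2*(-¼)) = -8 + (-⅔ + ½) = -8 - ⅙ = -49/6 ≈ -8.1667)
R(N) = 49/2 - 49*N/6 (R(N) = (N - 3)*(-49/6) = (-3 + N)*(-49/6) = 49/2 - 49*N/6)
(33 + 19) - R(b(-4)) = (33 + 19) - (49/2 - 49/6*(-4)²) = 52 - (49/2 - 49/6*16) = 52 - (49/2 - 392/3) = 52 - 1*(-637/6) = 52 + 637/6 = 949/6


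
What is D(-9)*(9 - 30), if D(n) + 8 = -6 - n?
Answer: 105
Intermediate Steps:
D(n) = -14 - n (D(n) = -8 + (-6 - n) = -14 - n)
D(-9)*(9 - 30) = (-14 - 1*(-9))*(9 - 30) = (-14 + 9)*(-21) = -5*(-21) = 105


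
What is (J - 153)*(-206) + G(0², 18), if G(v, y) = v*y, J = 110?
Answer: 8858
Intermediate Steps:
(J - 153)*(-206) + G(0², 18) = (110 - 153)*(-206) + 0²*18 = -43*(-206) + 0*18 = 8858 + 0 = 8858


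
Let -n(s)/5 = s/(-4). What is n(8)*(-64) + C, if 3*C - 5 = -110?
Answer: -675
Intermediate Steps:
n(s) = 5*s/4 (n(s) = -5*s/(-4) = -5*s*(-1)/4 = -(-5)*s/4 = 5*s/4)
C = -35 (C = 5/3 + (⅓)*(-110) = 5/3 - 110/3 = -35)
n(8)*(-64) + C = ((5/4)*8)*(-64) - 35 = 10*(-64) - 35 = -640 - 35 = -675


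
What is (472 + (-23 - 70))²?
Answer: 143641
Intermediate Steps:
(472 + (-23 - 70))² = (472 - 93)² = 379² = 143641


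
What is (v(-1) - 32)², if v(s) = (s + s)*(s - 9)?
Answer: 144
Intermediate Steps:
v(s) = 2*s*(-9 + s) (v(s) = (2*s)*(-9 + s) = 2*s*(-9 + s))
(v(-1) - 32)² = (2*(-1)*(-9 - 1) - 32)² = (2*(-1)*(-10) - 32)² = (20 - 32)² = (-12)² = 144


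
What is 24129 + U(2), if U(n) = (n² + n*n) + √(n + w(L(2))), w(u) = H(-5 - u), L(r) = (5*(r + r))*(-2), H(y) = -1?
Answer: 24138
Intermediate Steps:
L(r) = -20*r (L(r) = (5*(2*r))*(-2) = (10*r)*(-2) = -20*r)
w(u) = -1
U(n) = √(-1 + n) + 2*n² (U(n) = (n² + n*n) + √(n - 1) = (n² + n²) + √(-1 + n) = 2*n² + √(-1 + n) = √(-1 + n) + 2*n²)
24129 + U(2) = 24129 + (√(-1 + 2) + 2*2²) = 24129 + (√1 + 2*4) = 24129 + (1 + 8) = 24129 + 9 = 24138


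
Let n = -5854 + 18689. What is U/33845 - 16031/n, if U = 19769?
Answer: -3398048/5110595 ≈ -0.66490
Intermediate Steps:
n = 12835
U/33845 - 16031/n = 19769/33845 - 16031/12835 = 19769*(1/33845) - 16031*1/12835 = 19769/33845 - 943/755 = -3398048/5110595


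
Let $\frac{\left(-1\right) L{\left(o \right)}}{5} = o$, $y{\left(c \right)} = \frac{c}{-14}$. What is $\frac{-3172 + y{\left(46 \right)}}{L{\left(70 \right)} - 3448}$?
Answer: $\frac{7409}{8862} \approx 0.83604$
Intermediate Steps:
$y{\left(c \right)} = - \frac{c}{14}$ ($y{\left(c \right)} = c \left(- \frac{1}{14}\right) = - \frac{c}{14}$)
$L{\left(o \right)} = - 5 o$
$\frac{-3172 + y{\left(46 \right)}}{L{\left(70 \right)} - 3448} = \frac{-3172 - \frac{23}{7}}{\left(-5\right) 70 - 3448} = \frac{-3172 - \frac{23}{7}}{-350 - 3448} = - \frac{22227}{7 \left(-3798\right)} = \left(- \frac{22227}{7}\right) \left(- \frac{1}{3798}\right) = \frac{7409}{8862}$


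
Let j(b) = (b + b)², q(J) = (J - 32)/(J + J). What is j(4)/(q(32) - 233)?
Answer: -64/233 ≈ -0.27468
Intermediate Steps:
q(J) = (-32 + J)/(2*J) (q(J) = (-32 + J)/((2*J)) = (-32 + J)*(1/(2*J)) = (-32 + J)/(2*J))
j(b) = 4*b² (j(b) = (2*b)² = 4*b²)
j(4)/(q(32) - 233) = (4*4²)/((½)*(-32 + 32)/32 - 233) = (4*16)/((½)*(1/32)*0 - 233) = 64/(0 - 233) = 64/(-233) = -1/233*64 = -64/233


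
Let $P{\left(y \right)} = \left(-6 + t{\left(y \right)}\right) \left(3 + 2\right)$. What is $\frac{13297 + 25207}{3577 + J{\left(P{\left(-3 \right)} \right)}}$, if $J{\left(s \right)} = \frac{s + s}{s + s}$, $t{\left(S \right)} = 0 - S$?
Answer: $\frac{19252}{1789} \approx 10.761$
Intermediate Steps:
$t{\left(S \right)} = - S$
$P{\left(y \right)} = -30 - 5 y$ ($P{\left(y \right)} = \left(-6 - y\right) \left(3 + 2\right) = \left(-6 - y\right) 5 = -30 - 5 y$)
$J{\left(s \right)} = 1$ ($J{\left(s \right)} = \frac{2 s}{2 s} = 2 s \frac{1}{2 s} = 1$)
$\frac{13297 + 25207}{3577 + J{\left(P{\left(-3 \right)} \right)}} = \frac{13297 + 25207}{3577 + 1} = \frac{38504}{3578} = 38504 \cdot \frac{1}{3578} = \frac{19252}{1789}$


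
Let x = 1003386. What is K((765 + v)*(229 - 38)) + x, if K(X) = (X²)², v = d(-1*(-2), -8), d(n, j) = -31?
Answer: 386293774083792511882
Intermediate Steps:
v = -31
K(X) = X⁴
K((765 + v)*(229 - 38)) + x = ((765 - 31)*(229 - 38))⁴ + 1003386 = (734*191)⁴ + 1003386 = 140194⁴ + 1003386 = 386293774083791508496 + 1003386 = 386293774083792511882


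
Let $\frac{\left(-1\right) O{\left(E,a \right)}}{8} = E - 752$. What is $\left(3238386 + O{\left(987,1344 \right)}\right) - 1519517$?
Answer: $1716989$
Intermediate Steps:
$O{\left(E,a \right)} = 6016 - 8 E$ ($O{\left(E,a \right)} = - 8 \left(E - 752\right) = - 8 \left(-752 + E\right) = 6016 - 8 E$)
$\left(3238386 + O{\left(987,1344 \right)}\right) - 1519517 = \left(3238386 + \left(6016 - 7896\right)\right) - 1519517 = \left(3238386 - 1880\right) - 1519517 = 3236506 - 1519517 = 1716989$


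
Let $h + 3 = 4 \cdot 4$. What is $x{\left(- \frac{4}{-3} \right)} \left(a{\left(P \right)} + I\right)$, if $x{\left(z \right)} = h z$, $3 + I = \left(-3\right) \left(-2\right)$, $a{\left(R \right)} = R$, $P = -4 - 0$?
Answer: $- \frac{52}{3} \approx -17.333$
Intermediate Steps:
$P = -4$ ($P = -4 + 0 = -4$)
$I = 3$ ($I = -3 - -6 = -3 + 6 = 3$)
$h = 13$ ($h = -3 + 4 \cdot 4 = -3 + 16 = 13$)
$x{\left(z \right)} = 13 z$
$x{\left(- \frac{4}{-3} \right)} \left(a{\left(P \right)} + I\right) = 13 \left(- \frac{4}{-3}\right) \left(-4 + 3\right) = 13 \left(\left(-4\right) \left(- \frac{1}{3}\right)\right) \left(-1\right) = 13 \cdot \frac{4}{3} \left(-1\right) = \frac{52}{3} \left(-1\right) = - \frac{52}{3}$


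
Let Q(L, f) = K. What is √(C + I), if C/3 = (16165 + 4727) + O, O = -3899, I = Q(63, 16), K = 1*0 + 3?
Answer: √50982 ≈ 225.79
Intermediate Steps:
K = 3 (K = 0 + 3 = 3)
Q(L, f) = 3
I = 3
C = 50979 (C = 3*((16165 + 4727) - 3899) = 3*(20892 - 3899) = 3*16993 = 50979)
√(C + I) = √(50979 + 3) = √50982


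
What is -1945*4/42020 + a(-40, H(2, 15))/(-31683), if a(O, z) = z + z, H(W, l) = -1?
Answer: -12320485/66565983 ≈ -0.18509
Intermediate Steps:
a(O, z) = 2*z
-1945*4/42020 + a(-40, H(2, 15))/(-31683) = -1945*4/42020 + (2*(-1))/(-31683) = -7780*1/42020 - 2*(-1/31683) = -389/2101 + 2/31683 = -12320485/66565983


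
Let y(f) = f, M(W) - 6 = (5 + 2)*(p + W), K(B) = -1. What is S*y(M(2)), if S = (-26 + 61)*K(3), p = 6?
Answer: -2170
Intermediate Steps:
M(W) = 48 + 7*W (M(W) = 6 + (5 + 2)*(6 + W) = 6 + 7*(6 + W) = 6 + (42 + 7*W) = 48 + 7*W)
S = -35 (S = (-26 + 61)*(-1) = 35*(-1) = -35)
S*y(M(2)) = -35*(48 + 7*2) = -35*(48 + 14) = -35*62 = -2170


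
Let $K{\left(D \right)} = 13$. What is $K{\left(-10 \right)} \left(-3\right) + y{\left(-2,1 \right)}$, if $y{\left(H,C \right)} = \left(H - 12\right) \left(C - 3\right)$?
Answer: $-11$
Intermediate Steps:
$y{\left(H,C \right)} = \left(-12 + H\right) \left(-3 + C\right)$
$K{\left(-10 \right)} \left(-3\right) + y{\left(-2,1 \right)} = 13 \left(-3\right) + \left(36 - 12 - -6 + 1 \left(-2\right)\right) = -39 + \left(36 - 12 + 6 - 2\right) = -39 + 28 = -11$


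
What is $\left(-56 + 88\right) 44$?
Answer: $1408$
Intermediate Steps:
$\left(-56 + 88\right) 44 = 32 \cdot 44 = 1408$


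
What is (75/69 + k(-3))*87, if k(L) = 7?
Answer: 16182/23 ≈ 703.57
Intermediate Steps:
(75/69 + k(-3))*87 = (75/69 + 7)*87 = (75*(1/69) + 7)*87 = (25/23 + 7)*87 = (186/23)*87 = 16182/23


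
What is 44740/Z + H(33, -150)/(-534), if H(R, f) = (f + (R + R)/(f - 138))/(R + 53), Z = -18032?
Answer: -6155792483/2484304704 ≈ -2.4779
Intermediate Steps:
H(R, f) = (f + 2*R/(-138 + f))/(53 + R) (H(R, f) = (f + (2*R)/(-138 + f))/(53 + R) = (f + 2*R/(-138 + f))/(53 + R))
44740/Z + H(33, -150)/(-534) = 44740/(-18032) + (((-150)**2 - 138*(-150) + 2*33)/(-7314 - 138*33 + 53*(-150) + 33*(-150)))/(-534) = 44740*(-1/18032) + ((22500 + 20700 + 66)/(-7314 - 4554 - 7950 - 4950))*(-1/534) = -11185/4508 + (43266/(-24768))*(-1/534) = -11185/4508 - 1/24768*43266*(-1/534) = -11185/4508 - 7211/4128*(-1/534) = -11185/4508 + 7211/2204352 = -6155792483/2484304704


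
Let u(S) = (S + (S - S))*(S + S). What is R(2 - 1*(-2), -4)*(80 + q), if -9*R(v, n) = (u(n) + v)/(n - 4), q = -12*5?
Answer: 10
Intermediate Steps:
q = -60
u(S) = 2*S² (u(S) = (S + 0)*(2*S) = S*(2*S) = 2*S²)
R(v, n) = -(v + 2*n²)/(9*(-4 + n)) (R(v, n) = -(2*n² + v)/(9*(n - 4)) = -(v + 2*n²)/(9*(-4 + n)))
R(2 - 1*(-2), -4)*(80 + q) = ((-(2 - 1*(-2)) - 2*(-4)²)/(9*(-4 - 4)))*(80 - 60) = ((⅑)*(-(2 + 2) - 2*16)/(-8))*20 = ((⅑)*(-⅛)*(-1*4 - 32))*20 = ((⅑)*(-⅛)*(-4 - 32))*20 = ((⅑)*(-⅛)*(-36))*20 = (½)*20 = 10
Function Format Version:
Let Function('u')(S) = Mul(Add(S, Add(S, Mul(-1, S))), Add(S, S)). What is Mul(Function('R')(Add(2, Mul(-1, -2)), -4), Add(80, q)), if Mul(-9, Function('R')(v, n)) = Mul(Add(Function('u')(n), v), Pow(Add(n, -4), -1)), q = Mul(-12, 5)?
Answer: 10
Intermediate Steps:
q = -60
Function('u')(S) = Mul(2, Pow(S, 2)) (Function('u')(S) = Mul(Add(S, 0), Mul(2, S)) = Mul(S, Mul(2, S)) = Mul(2, Pow(S, 2)))
Function('R')(v, n) = Mul(Rational(-1, 9), Pow(Add(-4, n), -1), Add(v, Mul(2, Pow(n, 2)))) (Function('R')(v, n) = Mul(Rational(-1, 9), Mul(Add(Mul(2, Pow(n, 2)), v), Pow(Add(n, -4), -1))) = Mul(Rational(-1, 9), Mul(Add(v, Mul(2, Pow(n, 2))), Pow(Add(-4, n), -1))) = Mul(Rational(-1, 9), Mul(Pow(Add(-4, n), -1), Add(v, Mul(2, Pow(n, 2))))) = Mul(Rational(-1, 9), Pow(Add(-4, n), -1), Add(v, Mul(2, Pow(n, 2)))))
Mul(Function('R')(Add(2, Mul(-1, -2)), -4), Add(80, q)) = Mul(Mul(Rational(1, 9), Pow(Add(-4, -4), -1), Add(Mul(-1, Add(2, Mul(-1, -2))), Mul(-2, Pow(-4, 2)))), Add(80, -60)) = Mul(Mul(Rational(1, 9), Pow(-8, -1), Add(Mul(-1, Add(2, 2)), Mul(-2, 16))), 20) = Mul(Mul(Rational(1, 9), Rational(-1, 8), Add(Mul(-1, 4), -32)), 20) = Mul(Mul(Rational(1, 9), Rational(-1, 8), Add(-4, -32)), 20) = Mul(Mul(Rational(1, 9), Rational(-1, 8), -36), 20) = Mul(Rational(1, 2), 20) = 10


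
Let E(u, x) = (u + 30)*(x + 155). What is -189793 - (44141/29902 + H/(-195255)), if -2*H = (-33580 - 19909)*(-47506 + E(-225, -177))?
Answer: -1142678339953309/5838515010 ≈ -1.9571e+5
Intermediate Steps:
E(u, x) = (30 + u)*(155 + x)
H = -1155790312 (H = -(-33580 - 19909)*(-47506 + (4650 + 30*(-177) + 155*(-225) - 225*(-177)))/2 = -(-53489)*(-47506 + (4650 - 5310 - 34875 + 39825))/2 = -(-53489)*(-47506 + 4290)/2 = -(-53489)*(-43216)/2 = -½*2311580624 = -1155790312)
-189793 - (44141/29902 + H/(-195255)) = -189793 - (44141/29902 - 1155790312/(-195255)) = -189793 - (44141*(1/29902) - 1155790312*(-1/195255)) = -189793 - (44141/29902 + 1155790312/195255) = -189793 - 1*34569060660379/5838515010 = -189793 - 34569060660379/5838515010 = -1142678339953309/5838515010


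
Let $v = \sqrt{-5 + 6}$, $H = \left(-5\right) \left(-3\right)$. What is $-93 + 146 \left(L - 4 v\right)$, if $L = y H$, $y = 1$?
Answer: $1513$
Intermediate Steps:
$H = 15$
$L = 15$ ($L = 1 \cdot 15 = 15$)
$v = 1$ ($v = \sqrt{1} = 1$)
$-93 + 146 \left(L - 4 v\right) = -93 + 146 \left(15 - 4\right) = -93 + 146 \cdot 11 = -93 + 1606 = 1513$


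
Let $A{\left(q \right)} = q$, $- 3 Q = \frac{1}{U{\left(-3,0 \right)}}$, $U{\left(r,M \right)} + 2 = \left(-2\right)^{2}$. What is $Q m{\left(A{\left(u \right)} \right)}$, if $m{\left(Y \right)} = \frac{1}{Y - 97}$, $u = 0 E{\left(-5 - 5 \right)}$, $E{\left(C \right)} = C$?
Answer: $\frac{1}{582} \approx 0.0017182$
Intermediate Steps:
$U{\left(r,M \right)} = 2$ ($U{\left(r,M \right)} = -2 + \left(-2\right)^{2} = -2 + 4 = 2$)
$Q = - \frac{1}{6}$ ($Q = - \frac{1}{3 \cdot 2} = \left(- \frac{1}{3}\right) \frac{1}{2} = - \frac{1}{6} \approx -0.16667$)
$u = 0$ ($u = 0 \left(-5 - 5\right) = 0 \left(-10\right) = 0$)
$m{\left(Y \right)} = \frac{1}{-97 + Y}$
$Q m{\left(A{\left(u \right)} \right)} = - \frac{1}{6 \left(-97 + 0\right)} = - \frac{1}{6 \left(-97\right)} = \left(- \frac{1}{6}\right) \left(- \frac{1}{97}\right) = \frac{1}{582}$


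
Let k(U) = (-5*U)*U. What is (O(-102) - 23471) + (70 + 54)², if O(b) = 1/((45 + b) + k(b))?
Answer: -421563316/52077 ≈ -8095.0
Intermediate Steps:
k(U) = -5*U²
O(b) = 1/(45 + b - 5*b²) (O(b) = 1/((45 + b) - 5*b²) = 1/(45 + b - 5*b²))
(O(-102) - 23471) + (70 + 54)² = (1/(45 - 102 - 5*(-102)²) - 23471) + (70 + 54)² = (1/(45 - 102 - 5*10404) - 23471) + 124² = (1/(45 - 102 - 52020) - 23471) + 15376 = (1/(-52077) - 23471) + 15376 = (-1/52077 - 23471) + 15376 = -1222299268/52077 + 15376 = -421563316/52077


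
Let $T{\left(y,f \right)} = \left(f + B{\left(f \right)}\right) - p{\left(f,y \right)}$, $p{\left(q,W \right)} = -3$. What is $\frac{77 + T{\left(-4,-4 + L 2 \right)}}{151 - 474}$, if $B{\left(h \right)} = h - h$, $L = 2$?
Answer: $- \frac{80}{323} \approx -0.24768$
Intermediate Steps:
$B{\left(h \right)} = 0$
$T{\left(y,f \right)} = 3 + f$ ($T{\left(y,f \right)} = \left(f + 0\right) - -3 = f + 3 = 3 + f$)
$\frac{77 + T{\left(-4,-4 + L 2 \right)}}{151 - 474} = \frac{77 + \left(3 + \left(-4 + 2 \cdot 2\right)\right)}{151 - 474} = \frac{77 + \left(3 + \left(-4 + 4\right)\right)}{-323} = \left(77 + \left(3 + 0\right)\right) \left(- \frac{1}{323}\right) = \left(77 + 3\right) \left(- \frac{1}{323}\right) = 80 \left(- \frac{1}{323}\right) = - \frac{80}{323}$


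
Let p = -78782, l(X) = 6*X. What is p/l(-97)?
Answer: 39391/291 ≈ 135.36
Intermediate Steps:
p/l(-97) = -78782/(6*(-97)) = -78782/(-582) = -78782*(-1/582) = 39391/291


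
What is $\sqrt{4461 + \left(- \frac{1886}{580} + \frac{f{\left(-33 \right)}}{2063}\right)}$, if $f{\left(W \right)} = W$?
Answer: $\frac{\sqrt{1595542710040570}}{598270} \approx 66.766$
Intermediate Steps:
$\sqrt{4461 + \left(- \frac{1886}{580} + \frac{f{\left(-33 \right)}}{2063}\right)} = \sqrt{4461 - \left(\frac{33}{2063} + \frac{943}{290}\right)} = \sqrt{4461 - \frac{1954979}{598270}} = \sqrt{\frac{2666927491}{598270}} = \frac{\sqrt{1595542710040570}}{598270}$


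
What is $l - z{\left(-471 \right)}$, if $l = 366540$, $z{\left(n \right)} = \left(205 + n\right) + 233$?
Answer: $366573$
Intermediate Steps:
$z{\left(n \right)} = 438 + n$
$l - z{\left(-471 \right)} = 366540 - \left(438 - 471\right) = 366540 - -33 = 366540 + 33 = 366573$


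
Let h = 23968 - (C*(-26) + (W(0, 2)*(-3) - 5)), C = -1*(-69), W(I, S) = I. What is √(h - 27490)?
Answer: I*√1723 ≈ 41.509*I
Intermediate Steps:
C = 69
h = 25767 (h = 23968 - (69*(-26) + (0*(-3) - 5)) = 23968 - (-1794 + (0 - 5)) = 23968 - (-1794 - 5) = 23968 - 1*(-1799) = 23968 + 1799 = 25767)
√(h - 27490) = √(25767 - 27490) = √(-1723) = I*√1723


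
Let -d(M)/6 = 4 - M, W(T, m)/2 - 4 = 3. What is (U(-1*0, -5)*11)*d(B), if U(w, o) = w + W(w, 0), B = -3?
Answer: -6468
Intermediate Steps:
W(T, m) = 14 (W(T, m) = 8 + 2*3 = 8 + 6 = 14)
d(M) = -24 + 6*M (d(M) = -6*(4 - M) = -24 + 6*M)
U(w, o) = 14 + w (U(w, o) = w + 14 = 14 + w)
(U(-1*0, -5)*11)*d(B) = ((14 - 1*0)*11)*(-24 + 6*(-3)) = ((14 + 0)*11)*(-24 - 18) = (14*11)*(-42) = 154*(-42) = -6468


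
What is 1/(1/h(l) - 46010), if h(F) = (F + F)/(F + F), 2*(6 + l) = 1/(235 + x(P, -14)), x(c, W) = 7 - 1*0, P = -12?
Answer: -1/46009 ≈ -2.1735e-5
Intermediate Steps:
x(c, W) = 7 (x(c, W) = 7 + 0 = 7)
l = -2903/484 (l = -6 + 1/(2*(235 + 7)) = -6 + (½)/242 = -6 + (½)*(1/242) = -6 + 1/484 = -2903/484 ≈ -5.9979)
h(F) = 1 (h(F) = (2*F)/((2*F)) = (2*F)*(1/(2*F)) = 1)
1/(1/h(l) - 46010) = 1/(1/1 - 46010) = 1/(1 - 46010) = 1/(-46009) = -1/46009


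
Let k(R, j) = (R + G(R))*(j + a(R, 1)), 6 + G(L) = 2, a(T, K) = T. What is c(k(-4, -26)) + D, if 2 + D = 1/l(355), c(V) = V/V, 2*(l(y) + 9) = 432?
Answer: -206/207 ≈ -0.99517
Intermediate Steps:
l(y) = 207 (l(y) = -9 + (½)*432 = -9 + 216 = 207)
G(L) = -4 (G(L) = -6 + 2 = -4)
k(R, j) = (-4 + R)*(R + j) (k(R, j) = (R - 4)*(j + R) = (-4 + R)*(R + j))
c(V) = 1
D = -413/207 (D = -2 + 1/207 = -413/207 ≈ -1.9952)
c(k(-4, -26)) + D = 1 - 413/207 = -206/207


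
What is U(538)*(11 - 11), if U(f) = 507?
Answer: 0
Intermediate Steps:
U(538)*(11 - 11) = 507*(11 - 11) = 507*0 = 0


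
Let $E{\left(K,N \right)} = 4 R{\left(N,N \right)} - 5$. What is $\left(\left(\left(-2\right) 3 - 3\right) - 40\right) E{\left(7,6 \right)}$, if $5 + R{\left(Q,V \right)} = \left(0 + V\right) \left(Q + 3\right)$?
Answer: $-9359$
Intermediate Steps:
$R{\left(Q,V \right)} = -5 + V \left(3 + Q\right)$ ($R{\left(Q,V \right)} = -5 + \left(0 + V\right) \left(Q + 3\right) = -5 + V \left(3 + Q\right)$)
$E{\left(K,N \right)} = -25 + 4 N^{2} + 12 N$ ($E{\left(K,N \right)} = 4 \left(-5 + 3 N + N N\right) - 5 = 4 \left(-5 + 3 N + N^{2}\right) - 5 = 4 \left(-5 + N^{2} + 3 N\right) - 5 = \left(-20 + 4 N^{2} + 12 N\right) - 5 = -25 + 4 N^{2} + 12 N$)
$\left(\left(\left(-2\right) 3 - 3\right) - 40\right) E{\left(7,6 \right)} = \left(\left(\left(-2\right) 3 - 3\right) - 40\right) \left(-25 + 4 \cdot 6^{2} + 12 \cdot 6\right) = \left(\left(-6 - 3\right) - 40\right) \left(-25 + 4 \cdot 36 + 72\right) = \left(-9 - 40\right) \left(-25 + 144 + 72\right) = \left(-49\right) 191 = -9359$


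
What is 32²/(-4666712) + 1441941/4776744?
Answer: 280176332589/928820356072 ≈ 0.30165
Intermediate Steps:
32²/(-4666712) + 1441941/4776744 = 1024*(-1/4666712) + 1441941*(1/4776744) = -128/583339 + 480647/1592248 = 280176332589/928820356072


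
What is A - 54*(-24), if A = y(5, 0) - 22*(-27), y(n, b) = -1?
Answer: 1889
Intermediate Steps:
A = 593 (A = -1 - 22*(-27) = -1 + 594 = 593)
A - 54*(-24) = 593 - 54*(-24) = 593 + 1296 = 1889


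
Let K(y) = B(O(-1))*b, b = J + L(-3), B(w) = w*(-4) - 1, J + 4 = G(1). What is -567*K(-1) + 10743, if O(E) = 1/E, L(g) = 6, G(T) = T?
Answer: 5640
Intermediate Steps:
J = -3 (J = -4 + 1 = -3)
B(w) = -1 - 4*w (B(w) = -4*w - 1 = -1 - 4*w)
b = 3 (b = -3 + 6 = 3)
K(y) = 9 (K(y) = (-1 - 4/(-1))*3 = (-1 - 4*(-1))*3 = (-1 + 4)*3 = 3*3 = 9)
-567*K(-1) + 10743 = -567*9 + 10743 = -5103 + 10743 = 5640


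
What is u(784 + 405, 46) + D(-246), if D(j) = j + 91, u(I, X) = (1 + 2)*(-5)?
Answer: -170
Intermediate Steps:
u(I, X) = -15 (u(I, X) = 3*(-5) = -15)
D(j) = 91 + j
u(784 + 405, 46) + D(-246) = -15 + (91 - 246) = -15 - 155 = -170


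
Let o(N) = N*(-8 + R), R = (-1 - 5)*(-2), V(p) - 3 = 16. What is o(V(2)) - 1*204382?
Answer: -204306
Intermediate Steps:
V(p) = 19 (V(p) = 3 + 16 = 19)
R = 12 (R = -6*(-2) = 12)
o(N) = 4*N (o(N) = N*(-8 + 12) = N*4 = 4*N)
o(V(2)) - 1*204382 = 4*19 - 1*204382 = 76 - 204382 = -204306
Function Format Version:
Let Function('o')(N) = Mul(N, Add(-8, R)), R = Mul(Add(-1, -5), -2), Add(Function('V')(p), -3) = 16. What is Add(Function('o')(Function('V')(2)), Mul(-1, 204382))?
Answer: -204306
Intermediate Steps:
Function('V')(p) = 19 (Function('V')(p) = Add(3, 16) = 19)
R = 12 (R = Mul(-6, -2) = 12)
Function('o')(N) = Mul(4, N) (Function('o')(N) = Mul(N, Add(-8, 12)) = Mul(N, 4) = Mul(4, N))
Add(Function('o')(Function('V')(2)), Mul(-1, 204382)) = Add(Mul(4, 19), Mul(-1, 204382)) = Add(76, -204382) = -204306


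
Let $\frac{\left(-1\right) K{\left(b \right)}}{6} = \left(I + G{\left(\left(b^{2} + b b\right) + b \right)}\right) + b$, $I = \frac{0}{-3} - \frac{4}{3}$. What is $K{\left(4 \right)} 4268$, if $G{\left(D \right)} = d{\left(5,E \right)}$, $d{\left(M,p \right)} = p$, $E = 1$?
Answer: $-93896$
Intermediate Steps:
$G{\left(D \right)} = 1$
$I = - \frac{4}{3}$ ($I = 0 \left(- \frac{1}{3}\right) - \frac{4}{3} = 0 - \frac{4}{3} = - \frac{4}{3} \approx -1.3333$)
$K{\left(b \right)} = 2 - 6 b$ ($K{\left(b \right)} = - 6 \left(\left(- \frac{4}{3} + 1\right) + b\right) = - 6 \left(- \frac{1}{3} + b\right) = 2 - 6 b$)
$K{\left(4 \right)} 4268 = \left(2 - 24\right) 4268 = \left(-22\right) 4268 = -93896$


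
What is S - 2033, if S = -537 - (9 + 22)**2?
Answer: -3531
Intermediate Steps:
S = -1498 (S = -537 - 1*31**2 = -537 - 1*961 = -537 - 961 = -1498)
S - 2033 = -1498 - 2033 = -3531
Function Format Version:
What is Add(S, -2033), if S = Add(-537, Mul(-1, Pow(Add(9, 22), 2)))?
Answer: -3531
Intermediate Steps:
S = -1498 (S = Add(-537, Mul(-1, Pow(31, 2))) = Add(-537, Mul(-1, 961)) = Add(-537, -961) = -1498)
Add(S, -2033) = Add(-1498, -2033) = -3531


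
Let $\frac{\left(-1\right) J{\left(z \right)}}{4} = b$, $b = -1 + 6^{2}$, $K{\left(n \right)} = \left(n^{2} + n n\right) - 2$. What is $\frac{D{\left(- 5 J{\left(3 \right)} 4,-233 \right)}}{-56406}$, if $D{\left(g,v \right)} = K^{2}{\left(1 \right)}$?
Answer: $0$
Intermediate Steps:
$K{\left(n \right)} = -2 + 2 n^{2}$ ($K{\left(n \right)} = \left(n^{2} + n^{2}\right) - 2 = 2 n^{2} - 2 = -2 + 2 n^{2}$)
$b = 35$ ($b = -1 + 36 = 35$)
$J{\left(z \right)} = -140$ ($J{\left(z \right)} = \left(-4\right) 35 = -140$)
$D{\left(g,v \right)} = 0$ ($D{\left(g,v \right)} = \left(-2 + 2 \cdot 1^{2}\right)^{2} = \left(-2 + 2 \cdot 1\right)^{2} = \left(-2 + 2\right)^{2} = 0^{2} = 0$)
$\frac{D{\left(- 5 J{\left(3 \right)} 4,-233 \right)}}{-56406} = \frac{0}{-56406} = 0 \left(- \frac{1}{56406}\right) = 0$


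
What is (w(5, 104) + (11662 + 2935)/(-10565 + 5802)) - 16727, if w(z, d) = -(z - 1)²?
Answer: -7251046/433 ≈ -16746.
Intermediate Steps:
w(z, d) = -(-1 + z)²
(w(5, 104) + (11662 + 2935)/(-10565 + 5802)) - 16727 = (-(-1 + 5)² + (11662 + 2935)/(-10565 + 5802)) - 16727 = (-1*4² + 14597/(-4763)) - 16727 = (-1*16 + 14597*(-1/4763)) - 16727 = (-16 - 1327/433) - 16727 = -8255/433 - 16727 = -7251046/433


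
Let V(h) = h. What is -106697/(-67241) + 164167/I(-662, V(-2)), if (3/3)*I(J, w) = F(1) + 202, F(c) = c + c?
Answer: 11060519435/13717164 ≈ 806.33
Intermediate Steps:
F(c) = 2*c
I(J, w) = 204 (I(J, w) = 2*1 + 202 = 2 + 202 = 204)
-106697/(-67241) + 164167/I(-662, V(-2)) = -106697/(-67241) + 164167/204 = -106697*(-1/67241) + 164167*(1/204) = 106697/67241 + 164167/204 = 11060519435/13717164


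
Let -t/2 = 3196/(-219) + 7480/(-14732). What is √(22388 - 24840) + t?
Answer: 24360796/806577 + 2*I*√613 ≈ 30.203 + 49.518*I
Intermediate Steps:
t = 24360796/806577 (t = -2*(3196/(-219) + 7480/(-14732)) = -2*(3196*(-1/219) + 7480*(-1/14732)) = -2*(-3196/219 - 1870/3683) = -2*(-12180398/806577) = 24360796/806577 ≈ 30.203)
√(22388 - 24840) + t = √(22388 - 24840) + 24360796/806577 = √(-2452) + 24360796/806577 = 2*I*√613 + 24360796/806577 = 24360796/806577 + 2*I*√613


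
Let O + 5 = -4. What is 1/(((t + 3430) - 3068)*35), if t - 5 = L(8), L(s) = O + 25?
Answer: 1/13405 ≈ 7.4599e-5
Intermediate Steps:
O = -9 (O = -5 - 4 = -9)
L(s) = 16 (L(s) = -9 + 25 = 16)
t = 21 (t = 5 + 16 = 21)
1/(((t + 3430) - 3068)*35) = 1/(((21 + 3430) - 3068)*35) = 1/((3451 - 3068)*35) = 1/(383*35) = 1/13405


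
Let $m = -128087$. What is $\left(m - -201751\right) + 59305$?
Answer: $132969$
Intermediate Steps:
$\left(m - -201751\right) + 59305 = \left(-128087 - -201751\right) + 59305 = \left(-128087 + 201751\right) + 59305 = 73664 + 59305 = 132969$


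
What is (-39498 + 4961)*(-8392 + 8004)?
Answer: 13400356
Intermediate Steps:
(-39498 + 4961)*(-8392 + 8004) = -34537*(-388) = 13400356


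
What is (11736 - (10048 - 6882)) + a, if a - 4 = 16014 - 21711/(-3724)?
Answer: 91587423/3724 ≈ 24594.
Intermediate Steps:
a = 59672743/3724 (a = 4 + (16014 - 21711/(-3724)) = 4 + (16014 - 21711*(-1)/3724) = 4 + (16014 - 1*(-21711/3724)) = 4 + (16014 + 21711/3724) = 4 + 59657847/3724 = 59672743/3724 ≈ 16024.)
(11736 - (10048 - 6882)) + a = (11736 - (10048 - 6882)) + 59672743/3724 = (11736 - 1*3166) + 59672743/3724 = (11736 - 3166) + 59672743/3724 = 8570 + 59672743/3724 = 91587423/3724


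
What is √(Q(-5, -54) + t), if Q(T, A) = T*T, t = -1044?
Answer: I*√1019 ≈ 31.922*I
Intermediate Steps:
Q(T, A) = T²
√(Q(-5, -54) + t) = √((-5)² - 1044) = √(25 - 1044) = √(-1019) = I*√1019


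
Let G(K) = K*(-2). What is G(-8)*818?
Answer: 13088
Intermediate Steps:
G(K) = -2*K
G(-8)*818 = -2*(-8)*818 = 16*818 = 13088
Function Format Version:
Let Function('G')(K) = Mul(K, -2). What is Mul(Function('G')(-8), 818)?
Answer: 13088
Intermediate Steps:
Function('G')(K) = Mul(-2, K)
Mul(Function('G')(-8), 818) = Mul(Mul(-2, -8), 818) = Mul(16, 818) = 13088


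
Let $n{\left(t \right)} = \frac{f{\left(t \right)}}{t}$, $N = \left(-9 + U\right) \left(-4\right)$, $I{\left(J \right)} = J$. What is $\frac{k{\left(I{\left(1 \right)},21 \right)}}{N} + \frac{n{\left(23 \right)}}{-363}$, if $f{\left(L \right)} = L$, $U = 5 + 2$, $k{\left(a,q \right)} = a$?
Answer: $\frac{355}{2904} \approx 0.12225$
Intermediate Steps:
$U = 7$
$N = 8$ ($N = \left(-9 + 7\right) \left(-4\right) = \left(-2\right) \left(-4\right) = 8$)
$n{\left(t \right)} = 1$ ($n{\left(t \right)} = \frac{t}{t} = 1$)
$\frac{k{\left(I{\left(1 \right)},21 \right)}}{N} + \frac{n{\left(23 \right)}}{-363} = 1 \cdot \frac{1}{8} + 1 \frac{1}{-363} = 1 \cdot \frac{1}{8} + 1 \left(- \frac{1}{363}\right) = \frac{1}{8} - \frac{1}{363} = \frac{355}{2904}$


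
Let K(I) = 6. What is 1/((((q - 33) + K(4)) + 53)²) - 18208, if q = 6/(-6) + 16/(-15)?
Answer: -2346665023/128881 ≈ -18208.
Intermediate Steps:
q = -31/15 (q = 6*(-⅙) + 16*(-1/15) = -1 - 16/15 = -31/15 ≈ -2.0667)
1/((((q - 33) + K(4)) + 53)²) - 18208 = 1/((((-31/15 - 33) + 6) + 53)²) - 18208 = 1/(((-526/15 + 6) + 53)²) - 18208 = 1/((-436/15 + 53)²) - 18208 = 1/((359/15)²) - 18208 = 1/(128881/225) - 18208 = 225/128881 - 18208 = -2346665023/128881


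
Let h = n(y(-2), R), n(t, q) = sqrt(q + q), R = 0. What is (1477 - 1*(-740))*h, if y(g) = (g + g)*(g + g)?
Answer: 0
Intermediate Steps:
y(g) = 4*g**2 (y(g) = (2*g)*(2*g) = 4*g**2)
n(t, q) = sqrt(2)*sqrt(q) (n(t, q) = sqrt(2*q) = sqrt(2)*sqrt(q))
h = 0 (h = sqrt(2)*sqrt(0) = sqrt(2)*0 = 0)
(1477 - 1*(-740))*h = (1477 - 1*(-740))*0 = (1477 + 740)*0 = 2217*0 = 0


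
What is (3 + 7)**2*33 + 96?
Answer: 3396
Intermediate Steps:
(3 + 7)**2*33 + 96 = 10**2*33 + 96 = 100*33 + 96 = 3300 + 96 = 3396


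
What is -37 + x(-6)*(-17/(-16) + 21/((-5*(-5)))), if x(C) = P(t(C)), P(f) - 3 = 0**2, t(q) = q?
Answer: -12517/400 ≈ -31.293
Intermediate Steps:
P(f) = 3 (P(f) = 3 + 0**2 = 3 + 0 = 3)
x(C) = 3
-37 + x(-6)*(-17/(-16) + 21/((-5*(-5)))) = -37 + 3*(-17/(-16) + 21/((-5*(-5)))) = -37 + 3*(-17*(-1/16) + 21/25) = -37 + 3*(17/16 + 21*(1/25)) = -37 + 3*(17/16 + 21/25) = -37 + 3*(761/400) = -37 + 2283/400 = -12517/400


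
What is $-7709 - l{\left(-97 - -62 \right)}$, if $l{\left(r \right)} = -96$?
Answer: $-7613$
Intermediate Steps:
$-7709 - l{\left(-97 - -62 \right)} = -7709 - -96 = -7709 + 96 = -7613$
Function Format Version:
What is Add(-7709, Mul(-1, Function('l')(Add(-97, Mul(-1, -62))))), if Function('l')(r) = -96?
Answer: -7613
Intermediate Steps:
Add(-7709, Mul(-1, Function('l')(Add(-97, Mul(-1, -62))))) = Add(-7709, Mul(-1, -96)) = Add(-7709, 96) = -7613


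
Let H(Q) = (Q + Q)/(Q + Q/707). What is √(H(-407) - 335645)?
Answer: I*√42061438542/354 ≈ 579.35*I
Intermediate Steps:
H(Q) = 707/354 (H(Q) = (2*Q)/(Q + Q*(1/707)) = (2*Q)/(Q + Q/707) = (2*Q)/((708*Q/707)) = (2*Q)*(707/(708*Q)) = 707/354)
√(H(-407) - 335645) = √(707/354 - 335645) = √(-118817623/354) = I*√42061438542/354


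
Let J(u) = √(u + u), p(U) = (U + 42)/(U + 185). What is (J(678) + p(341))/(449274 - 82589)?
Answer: 383/192876310 + 2*√339/366685 ≈ 0.00010241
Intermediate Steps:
p(U) = (42 + U)/(185 + U)
J(u) = √2*√u (J(u) = √(2*u) = √2*√u)
(J(678) + p(341))/(449274 - 82589) = (√2*√678 + (42 + 341)/(185 + 341))/(449274 - 82589) = (2*√339 + 383/526)/366685 = (2*√339 + (1/526)*383)*(1/366685) = (2*√339 + 383/526)*(1/366685) = (383/526 + 2*√339)*(1/366685) = 383/192876310 + 2*√339/366685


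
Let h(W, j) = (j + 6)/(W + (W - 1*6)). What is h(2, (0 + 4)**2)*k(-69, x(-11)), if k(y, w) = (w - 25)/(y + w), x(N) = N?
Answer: -99/20 ≈ -4.9500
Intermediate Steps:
k(y, w) = (-25 + w)/(w + y)
h(W, j) = (6 + j)/(-6 + 2*W) (h(W, j) = (6 + j)/(W + (W - 6)) = (6 + j)/(W + (-6 + W)) = (6 + j)/(-6 + 2*W))
h(2, (0 + 4)**2)*k(-69, x(-11)) = ((6 + (0 + 4)**2)/(2*(-3 + 2)))*((-25 - 11)/(-11 - 69)) = ((1/2)*(6 + 4**2)/(-1))*(-36/(-80)) = ((1/2)*(-1)*(6 + 16))*(-1/80*(-36)) = ((1/2)*(-1)*22)*(9/20) = -11*9/20 = -99/20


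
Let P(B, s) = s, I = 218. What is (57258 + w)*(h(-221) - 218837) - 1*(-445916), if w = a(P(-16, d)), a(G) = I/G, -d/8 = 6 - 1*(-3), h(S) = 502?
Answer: -450011463989/36 ≈ -1.2500e+10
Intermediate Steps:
d = -72 (d = -8*(6 - 1*(-3)) = -8*(6 + 3) = -8*9 = -72)
a(G) = 218/G
w = -109/36 (w = 218/(-72) = 218*(-1/72) = -109/36 ≈ -3.0278)
(57258 + w)*(h(-221) - 218837) - 1*(-445916) = (57258 - 109/36)*(502 - 218837) - 1*(-445916) = (2061179/36)*(-218335) + 445916 = -450027516965/36 + 445916 = -450011463989/36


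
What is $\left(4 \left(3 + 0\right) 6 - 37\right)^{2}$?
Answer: $1225$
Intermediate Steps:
$\left(4 \left(3 + 0\right) 6 - 37\right)^{2} = \left(4 \cdot 3 \cdot 6 - 37\right)^{2} = \left(12 \cdot 6 - 37\right)^{2} = \left(72 - 37\right)^{2} = 35^{2} = 1225$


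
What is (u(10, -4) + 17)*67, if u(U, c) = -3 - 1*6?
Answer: 536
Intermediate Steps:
u(U, c) = -9 (u(U, c) = -3 - 6 = -9)
(u(10, -4) + 17)*67 = (-9 + 17)*67 = 8*67 = 536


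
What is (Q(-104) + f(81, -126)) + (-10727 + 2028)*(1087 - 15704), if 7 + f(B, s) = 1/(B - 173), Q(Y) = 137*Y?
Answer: 11696790575/92 ≈ 1.2714e+8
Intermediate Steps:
f(B, s) = -7 + 1/(-173 + B) (f(B, s) = -7 + 1/(B - 173) = -7 + 1/(-173 + B))
(Q(-104) + f(81, -126)) + (-10727 + 2028)*(1087 - 15704) = (137*(-104) + (1212 - 7*81)/(-173 + 81)) + (-10727 + 2028)*(1087 - 15704) = (-14248 + (1212 - 567)/(-92)) - 8699*(-14617) = (-14248 - 1/92*645) + 127153283 = (-14248 - 645/92) + 127153283 = -1311461/92 + 127153283 = 11696790575/92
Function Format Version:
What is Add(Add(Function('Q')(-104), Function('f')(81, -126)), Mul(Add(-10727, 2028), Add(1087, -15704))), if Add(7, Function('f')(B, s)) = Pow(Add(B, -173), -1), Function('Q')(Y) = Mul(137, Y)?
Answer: Rational(11696790575, 92) ≈ 1.2714e+8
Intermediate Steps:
Function('f')(B, s) = Add(-7, Pow(Add(-173, B), -1)) (Function('f')(B, s) = Add(-7, Pow(Add(B, -173), -1)) = Add(-7, Pow(Add(-173, B), -1)))
Add(Add(Function('Q')(-104), Function('f')(81, -126)), Mul(Add(-10727, 2028), Add(1087, -15704))) = Add(Add(Mul(137, -104), Mul(Pow(Add(-173, 81), -1), Add(1212, Mul(-7, 81)))), Mul(Add(-10727, 2028), Add(1087, -15704))) = Add(Add(-14248, Mul(Pow(-92, -1), Add(1212, -567))), Mul(-8699, -14617)) = Add(Add(-14248, Mul(Rational(-1, 92), 645)), 127153283) = Add(Add(-14248, Rational(-645, 92)), 127153283) = Add(Rational(-1311461, 92), 127153283) = Rational(11696790575, 92)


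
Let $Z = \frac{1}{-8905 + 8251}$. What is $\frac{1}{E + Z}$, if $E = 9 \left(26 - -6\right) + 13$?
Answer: $\frac{654}{196853} \approx 0.0033223$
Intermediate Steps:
$E = 301$ ($E = 9 \left(26 + 6\right) + 13 = 9 \cdot 32 + 13 = 288 + 13 = 301$)
$Z = - \frac{1}{654}$ ($Z = \frac{1}{-654} = - \frac{1}{654} \approx -0.0015291$)
$\frac{1}{E + Z} = \frac{1}{301 - \frac{1}{654}} = \frac{1}{\frac{196853}{654}} = \frac{654}{196853}$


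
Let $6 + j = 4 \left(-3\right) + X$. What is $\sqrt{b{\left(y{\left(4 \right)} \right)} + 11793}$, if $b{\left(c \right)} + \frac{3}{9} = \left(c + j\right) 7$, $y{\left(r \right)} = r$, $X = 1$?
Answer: $\frac{\sqrt{105315}}{3} \approx 108.17$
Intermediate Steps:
$j = -17$ ($j = -6 + \left(4 \left(-3\right) + 1\right) = -6 + \left(-12 + 1\right) = -6 - 11 = -17$)
$b{\left(c \right)} = - \frac{358}{3} + 7 c$ ($b{\left(c \right)} = - \frac{1}{3} + \left(c - 17\right) 7 = - \frac{1}{3} + \left(-17 + c\right) 7 = - \frac{1}{3} + \left(-119 + 7 c\right) = - \frac{358}{3} + 7 c$)
$\sqrt{b{\left(y{\left(4 \right)} \right)} + 11793} = \sqrt{\left(- \frac{358}{3} + 7 \cdot 4\right) + 11793} = \sqrt{\left(- \frac{358}{3} + 28\right) + 11793} = \sqrt{- \frac{274}{3} + 11793} = \sqrt{\frac{35105}{3}} = \frac{\sqrt{105315}}{3}$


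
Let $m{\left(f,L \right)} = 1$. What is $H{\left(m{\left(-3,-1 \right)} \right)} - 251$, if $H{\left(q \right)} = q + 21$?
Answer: $-229$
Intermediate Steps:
$H{\left(q \right)} = 21 + q$
$H{\left(m{\left(-3,-1 \right)} \right)} - 251 = \left(21 + 1\right) - 251 = 22 - 251 = -229$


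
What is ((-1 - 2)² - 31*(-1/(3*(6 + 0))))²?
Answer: 37249/324 ≈ 114.97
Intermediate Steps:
((-1 - 2)² - 31*(-1/(3*(6 + 0))))² = ((-3)² - 31/((-3*6)))² = (9 - 31/(-18))² = (9 - 31*(-1/18))² = (9 + 31/18)² = (193/18)² = 37249/324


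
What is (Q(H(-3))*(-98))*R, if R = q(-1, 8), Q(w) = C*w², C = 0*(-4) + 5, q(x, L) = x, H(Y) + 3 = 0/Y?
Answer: 4410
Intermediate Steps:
H(Y) = -3 (H(Y) = -3 + 0/Y = -3 + 0 = -3)
C = 5 (C = 0 + 5 = 5)
Q(w) = 5*w²
R = -1
(Q(H(-3))*(-98))*R = ((5*(-3)²)*(-98))*(-1) = ((5*9)*(-98))*(-1) = (45*(-98))*(-1) = -4410*(-1) = 4410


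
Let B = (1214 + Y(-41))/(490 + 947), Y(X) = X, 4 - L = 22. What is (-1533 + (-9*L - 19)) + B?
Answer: -665419/479 ≈ -1389.2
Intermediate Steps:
L = -18 (L = 4 - 1*22 = 4 - 22 = -18)
B = 391/479 (B = (1214 - 41)/(490 + 947) = 1173/1437 = 1173*(1/1437) = 391/479 ≈ 0.81628)
(-1533 + (-9*L - 19)) + B = (-1533 + (-9*(-18) - 19)) + 391/479 = (-1533 + (162 - 19)) + 391/479 = (-1533 + 143) + 391/479 = -1390 + 391/479 = -665419/479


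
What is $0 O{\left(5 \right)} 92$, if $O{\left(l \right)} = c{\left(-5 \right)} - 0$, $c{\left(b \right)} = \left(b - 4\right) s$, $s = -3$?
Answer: $0$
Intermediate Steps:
$c{\left(b \right)} = 12 - 3 b$ ($c{\left(b \right)} = \left(b - 4\right) \left(-3\right) = \left(-4 + b\right) \left(-3\right) = 12 - 3 b$)
$O{\left(l \right)} = 27$ ($O{\left(l \right)} = \left(12 - -15\right) - 0 = \left(12 + 15\right) + 0 = 27 + 0 = 27$)
$0 O{\left(5 \right)} 92 = 0 \cdot 27 \cdot 92 = 0 \cdot 92 = 0$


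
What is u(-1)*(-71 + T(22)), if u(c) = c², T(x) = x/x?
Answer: -70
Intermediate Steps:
T(x) = 1
u(-1)*(-71 + T(22)) = (-1)²*(-71 + 1) = 1*(-70) = -70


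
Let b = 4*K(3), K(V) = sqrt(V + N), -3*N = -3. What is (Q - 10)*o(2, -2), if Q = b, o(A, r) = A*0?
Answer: 0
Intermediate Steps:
N = 1 (N = -1/3*(-3) = 1)
K(V) = sqrt(1 + V) (K(V) = sqrt(V + 1) = sqrt(1 + V))
b = 8 (b = 4*sqrt(1 + 3) = 4*sqrt(4) = 4*2 = 8)
o(A, r) = 0
Q = 8
(Q - 10)*o(2, -2) = (8 - 10)*0 = -2*0 = 0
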